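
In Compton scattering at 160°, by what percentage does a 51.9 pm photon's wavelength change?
9.0680%

Calculate the Compton shift:
Δλ = λ_C(1 - cos(160°))
Δλ = 2.4263 × (1 - cos(160°))
Δλ = 2.4263 × 1.9397
Δλ = 4.7063 pm

Percentage change:
(Δλ/λ₀) × 100 = (4.7063/51.9) × 100
= 9.0680%

(Intermediate values are shown rounded; full precision is carried through to the final answer.)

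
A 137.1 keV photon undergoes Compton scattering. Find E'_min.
89.2232 keV (at θ = 180°)

The scattered photon has minimum energy when its wavelength is maximum, i.e., when the Compton shift Δλ = λ_C(1 − cos θ) is maximum. This occurs at θ = 180° (backscattering), giving Δλ_max = 2λ_C = 4.8526 pm.

Initial wavelength: λ₀ = hc/E₀ = 9.0433 pm
Maximum final wavelength: λ'_max = λ₀ + 2λ_C = 9.0433 + 4.8526 = 13.8960 pm
Minimum final energy: E'_min = hc/λ'_max = 89.2232 keV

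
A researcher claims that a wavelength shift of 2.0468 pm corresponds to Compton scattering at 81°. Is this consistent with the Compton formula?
Yes, consistent

Calculate the expected shift for θ = 81°:

Δλ_expected = λ_C(1 - cos(81°))
Δλ_expected = 2.4263 × (1 - cos(81°))
Δλ_expected = 2.4263 × 0.8436
Δλ_expected = 2.0468 pm

Given shift: 2.0468 pm
Expected shift: 2.0468 pm
Difference: 0.0000 pm

The values match. This is consistent with Compton scattering at the stated angle.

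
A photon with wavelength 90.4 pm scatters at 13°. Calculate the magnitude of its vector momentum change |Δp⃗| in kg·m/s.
1.6589e-24 kg·m/s

Photon momentum magnitude is p = h/λ.

Initial momentum:
p₀ = h/λ = 6.6261e-34/9.0400e-11 = 7.3297e-24 kg·m/s

After scattering:
λ' = λ + Δλ = 90.4 + 0.0622 = 90.4622 pm
p' = h/λ' = 6.6261e-34/9.0462e-11 = 7.3247e-24 kg·m/s

Momentum is a vector; the scattered photon's direction makes angle θ = 13° with the incident direction. The magnitude of the vector change Δp⃗ = p⃗₀ − p⃗' is found from the law of cosines:
|Δp⃗|² = p₀² + p'² − 2p₀p'cos θ
|Δp⃗|² = (7.3297e-24)² + (7.3247e-24)² − 2·7.3297e-24·7.3247e-24·cos(13°)
|Δp⃗| = 1.6589e-24 kg·m/s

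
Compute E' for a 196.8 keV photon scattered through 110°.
129.7426 keV

First convert energy to wavelength:
λ = hc/E, with hc ≈ 1239.842 keV·pm (i.e. 1239.842 eV·nm)

For E = 196.8 keV = 196800 eV:
λ = 1239.842 keV·pm / 196.8 keV
λ = 6.3000 pm

Calculate the Compton shift:
Δλ = λ_C(1 - cos(110°)) = 2.4263 × 1.3420
Δλ = 3.2562 pm

Final wavelength:
λ' = 6.3000 + 3.2562 = 9.5562 pm

Final energy:
E' = hc/λ' = 1239.842 / 9.5562 = 129.7426 keV

(Intermediate values are shown rounded; full precision is carried through to the final answer.)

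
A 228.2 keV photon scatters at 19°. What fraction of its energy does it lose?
0.0238 (or 2.38%)

Calculate initial and final photon energies:

Initial: E₀ = 228.2 keV → λ₀ = 5.4331 pm
Compton shift: Δλ = 0.1322 pm
Final wavelength: λ' = 5.5653 pm
Final energy: E' = 222.7797 keV

Fractional energy loss:
(E₀ - E')/E₀ = (228.2000 - 222.7797)/228.2000
= 5.4203/228.2000
= 0.0238
= 2.38%

(Intermediate values are shown rounded; full precision is carried through to the final answer.)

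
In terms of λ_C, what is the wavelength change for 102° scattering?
1.2079 λ_C

The Compton shift formula is:
Δλ = λ_C(1 - cos θ)

Dividing both sides by λ_C:
Δλ/λ_C = 1 - cos θ

For θ = 102°:
Δλ/λ_C = 1 - cos(102°)
Δλ/λ_C = 1 - -0.2079
Δλ/λ_C = 1.2079

This means the shift is 1.2079 × λ_C = 2.9308 pm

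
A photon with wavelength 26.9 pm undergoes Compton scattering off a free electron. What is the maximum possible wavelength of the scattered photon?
31.7526 pm (at θ = 180°)

The Compton shift is Δλ = λ_C(1 − cos θ).

Since cos θ ranges from −1 to 1, the factor (1 − cos θ) ranges from 0 to 2; the maximum shift occurs at θ = 180° (backscattering):
Δλ_max = 2λ_C = 2 × 2.4263 pm = 4.8526 pm

Maximum scattered wavelength:
λ'_max = λ₀ + Δλ_max = 26.9 + 4.8526 = 31.7526 pm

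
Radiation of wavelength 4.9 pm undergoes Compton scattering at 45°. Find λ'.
5.6106 pm

Using the Compton formula: λ' = λ + λ_C(1 − cos θ)

For θ = 45°, cos θ = √2/2 (exact) ≈ 0.7071, so:
1 − cos 45° = 1 − (√2/2) ≈ 0.2929

Δλ = λ_C × 0.2929 = 2.4263 × 0.2929 = 0.7106 pm

λ' = 4.9 + 0.7106 = 5.6106 pm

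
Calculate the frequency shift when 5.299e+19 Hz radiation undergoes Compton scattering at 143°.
2.308e+19 Hz (decrease)

Convert frequency to wavelength (c = 299792458 m/s):
λ₀ = c/f₀ = 299792458/5.299e+19 = 5.6575289e-12 m = 5.6575 pm

Calculate Compton shift:
Δλ = λ_C(1 - cos(143°)) = 4.3640 pm

Final wavelength:
λ' = λ₀ + Δλ = 5.6575 + 4.3640 = 10.0216 pm

Final frequency:
f' = c/λ' = 299792458/1.0021577e-11 = 2.9914700e+19 Hz

Frequency shift (decrease):
Δf = f₀ - f' = 5.299e+19 - 2.9914700e+19 = 2.308e+19 Hz

(Intermediate values are shown rounded; full precision is carried through to the final answer.)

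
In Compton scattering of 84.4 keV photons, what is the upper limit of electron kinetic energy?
20.9573 keV

Maximum energy transfer occurs at θ = 180° (backscattering).

Initial photon: E₀ = 84.4 keV → λ₀ = 14.6901 pm

Maximum Compton shift (at 180°):
Δλ_max = 2λ_C = 2 × 2.4263 = 4.8526 pm

Final wavelength:
λ' = 14.6901 + 4.8526 = 19.5427 pm

Minimum photon energy (maximum energy to electron):
E'_min = hc/λ' = 63.4427 keV

Maximum electron kinetic energy:
K_max = E₀ - E'_min = 84.4000 - 63.4427 = 20.9573 keV

(Intermediate values are shown rounded; full precision is carried through to the final answer.)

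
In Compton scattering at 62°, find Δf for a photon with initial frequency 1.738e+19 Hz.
1.207e+18 Hz (decrease)

Convert frequency to wavelength (c = 299792458 m/s):
λ₀ = c/f₀ = 299792458/1.738e+19 = 1.7249278e-11 m = 17.2493 pm

Calculate Compton shift:
Δλ = λ_C(1 - cos(62°)) = 1.2872 pm

Final wavelength:
λ' = λ₀ + Δλ = 17.2493 + 1.2872 = 18.5365 pm

Final frequency:
f' = c/λ' = 299792458/1.8536505e-11 = 1.6173084e+19 Hz

Frequency shift (decrease):
Δf = f₀ - f' = 1.738e+19 - 1.6173084e+19 = 1.207e+18 Hz

(Intermediate values are shown rounded; full precision is carried through to the final answer.)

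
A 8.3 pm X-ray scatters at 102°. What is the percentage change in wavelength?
35.3105%

Calculate the Compton shift:
Δλ = λ_C(1 - cos(102°))
Δλ = 2.4263 × (1 - cos(102°))
Δλ = 2.4263 × 1.2079
Δλ = 2.9308 pm

Percentage change:
(Δλ/λ₀) × 100 = (2.9308/8.3) × 100
= 35.3105%

(Intermediate values are shown rounded; full precision is carried through to the final answer.)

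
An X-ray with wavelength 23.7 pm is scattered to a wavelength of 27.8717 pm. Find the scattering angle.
136.00°

First find the wavelength shift:
Δλ = λ' - λ = 27.8717 - 23.7 = 4.1717 pm

Using Δλ = λ_C(1 - cos θ), with λ_C = h/(m_e·c) ≈ 2.42631024 pm:
cos θ = 1 - Δλ/λ_C
cos θ = 1 - 4.1717/2.42631024
cos θ = -0.719360

θ = arccos(-0.719360)
θ = 136.00°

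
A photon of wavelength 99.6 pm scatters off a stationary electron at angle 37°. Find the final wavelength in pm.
100.0886 pm

Using the Compton scattering formula:
λ' = λ + Δλ = λ + λ_C(1 - cos θ)

Given:
- Initial wavelength λ = 99.6 pm
- Scattering angle θ = 37°
- Compton wavelength λ_C ≈ 2.4263 pm

Calculate the shift:
Δλ = 2.4263 × (1 - cos(37°))
Δλ = 2.4263 × 0.2014
Δλ = 0.4886 pm

Final wavelength:
λ' = 99.6 + 0.4886 = 100.0886 pm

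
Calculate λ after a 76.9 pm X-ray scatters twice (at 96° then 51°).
80.4793 pm

Apply Compton shift twice:

First scattering at θ₁ = 96°:
Δλ₁ = λ_C(1 - cos(96°))
Δλ₁ = 2.4263 × 1.1045
Δλ₁ = 2.6799 pm

After first scattering:
λ₁ = 76.9 + 2.6799 = 79.5799 pm

Second scattering at θ₂ = 51°:
Δλ₂ = λ_C(1 - cos(51°))
Δλ₂ = 2.4263 × 0.3707
Δλ₂ = 0.8994 pm

Final wavelength:
λ₂ = 79.5799 + 0.8994 = 80.4793 pm

Total shift: Δλ_total = 2.6799 + 0.8994 = 3.5793 pm

(Intermediate values are shown rounded; full precision is carried through to the final answer.)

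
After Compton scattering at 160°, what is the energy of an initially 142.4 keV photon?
92.4355 keV

First convert energy to wavelength:
λ = hc/E, with hc ≈ 1239.842 keV·pm (i.e. 1239.842 eV·nm)

For E = 142.4 keV = 142400 eV:
λ = 1239.842 keV·pm / 142.4 keV
λ = 8.7068 pm

Calculate the Compton shift:
Δλ = λ_C(1 - cos(160°)) = 2.4263 × 1.9397
Δλ = 4.7063 pm

Final wavelength:
λ' = 8.7068 + 4.7063 = 13.4131 pm

Final energy:
E' = hc/λ' = 1239.842 / 13.4131 = 92.4355 keV

(Intermediate values are shown rounded; full precision is carried through to the final answer.)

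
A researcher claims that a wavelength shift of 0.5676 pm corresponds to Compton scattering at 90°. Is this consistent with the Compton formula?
No, inconsistent

Calculate the expected shift for θ = 90°:

Δλ_expected = λ_C(1 - cos(90°))
Δλ_expected = 2.4263 × (1 - cos(90°))
Δλ_expected = 2.4263 × 1.0000
Δλ_expected = 2.4263 pm

Given shift: 0.5676 pm
Expected shift: 2.4263 pm
Difference: 1.8587 pm

The values do not match. The given shift corresponds to θ ≈ 40.0°, not 90°.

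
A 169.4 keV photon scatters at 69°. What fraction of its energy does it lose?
0.1754 (or 17.54%)

Calculate initial and final photon energies:

Initial: E₀ = 169.4 keV → λ₀ = 7.3190 pm
Compton shift: Δλ = 1.5568 pm
Final wavelength: λ' = 8.8758 pm
Final energy: E' = 139.6876 keV

Fractional energy loss:
(E₀ - E')/E₀ = (169.4000 - 139.6876)/169.4000
= 29.7124/169.4000
= 0.1754
= 17.54%

(Intermediate values are shown rounded; full precision is carried through to the final answer.)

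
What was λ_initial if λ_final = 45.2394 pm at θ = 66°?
43.8000 pm

From λ' = λ + Δλ, we have λ = λ' - Δλ

First calculate the Compton shift:
Δλ = λ_C(1 - cos θ)
Δλ = 2.4263 × (1 - cos(66°))
Δλ = 2.4263 × 0.5933
Δλ = 1.4394 pm

Initial wavelength:
λ = λ' - Δλ
λ = 45.2394 - 1.4394
λ = 43.8000 pm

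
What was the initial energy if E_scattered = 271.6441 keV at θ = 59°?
366.0000 keV

Convert final energy to wavelength (hc ≈ 1239.842 keV·pm):
λ' = hc/E' = 1239.842 / 271.6441 = 4.5642 pm

Calculate the Compton shift:
Δλ = λ_C(1 - cos(59°))
Δλ = 2.4263 × (1 - cos(59°))
Δλ = 1.1767 pm

Initial wavelength:
λ = λ' - Δλ = 4.5642 - 1.1767 = 3.3875 pm

Initial energy:
E = hc/λ = 1239.842 / 3.3875 = 366.0000 keV

(Intermediate values are shown rounded; full precision is carried through to the final answer.)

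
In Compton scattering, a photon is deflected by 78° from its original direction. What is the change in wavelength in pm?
1.9219 pm

Using the Compton scattering formula:
Δλ = λ_C(1 - cos θ)

where λ_C = h/(m_e·c) ≈ 2.4263 pm is the Compton wavelength of an electron.

For θ = 78°:
cos(78°) = 0.2079
1 - cos(78°) = 0.7921

Δλ = 2.4263 × 0.7921
Δλ = 1.9219 pm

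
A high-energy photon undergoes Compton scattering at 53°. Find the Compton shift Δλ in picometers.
0.9661 pm

Using the Compton scattering formula:
Δλ = λ_C(1 - cos θ)

where λ_C = h/(m_e·c) ≈ 2.4263 pm is the Compton wavelength of an electron.

For θ = 53°:
cos(53°) = 0.6018
1 - cos(53°) = 0.3982

Δλ = 2.4263 × 0.3982
Δλ = 0.9661 pm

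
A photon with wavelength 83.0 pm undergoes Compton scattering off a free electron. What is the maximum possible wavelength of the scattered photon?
87.8526 pm (at θ = 180°)

The Compton shift is Δλ = λ_C(1 − cos θ).

Since cos θ ranges from −1 to 1, the factor (1 − cos θ) ranges from 0 to 2; the maximum shift occurs at θ = 180° (backscattering):
Δλ_max = 2λ_C = 2 × 2.4263 pm = 4.8526 pm

Maximum scattered wavelength:
λ'_max = λ₀ + Δλ_max = 83.0 + 4.8526 = 87.8526 pm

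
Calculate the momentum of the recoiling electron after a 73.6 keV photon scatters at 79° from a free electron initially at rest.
4.7533e-23 kg·m/s

The electron is initially at rest, so by conservation of momentum:
p⃗_e = p⃗₀ − p⃗'  (incident photon momentum minus scattered photon momentum)

Photon momentum magnitudes (p = h/λ = E/c):
λ₀ = hc/E₀ = 16.8457 pm → p₀ = h/λ₀ = 3.9334e-23 kg·m/s
Δλ = λ_C(1 − cos 79°) = 1.9633 pm
λ' = 18.8090 pm → p' = h/λ' = 3.5228e-23 kg·m/s

The scattered photon makes angle θ = 79° with the incident direction, so by the law of cosines:
|p⃗_e|² = p₀² + p'² − 2p₀p'cos θ
|p⃗_e|² = (3.9334e-23)² + (3.5228e-23)² − 2·3.9334e-23·3.5228e-23·cos(79°)
|p⃗_e| = 4.7533e-23 kg·m/s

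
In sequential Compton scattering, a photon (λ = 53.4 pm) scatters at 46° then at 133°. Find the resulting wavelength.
58.2219 pm

Apply Compton shift twice:

First scattering at θ₁ = 46°:
Δλ₁ = λ_C(1 - cos(46°))
Δλ₁ = 2.4263 × 0.3053
Δλ₁ = 0.7409 pm

After first scattering:
λ₁ = 53.4 + 0.7409 = 54.1409 pm

Second scattering at θ₂ = 133°:
Δλ₂ = λ_C(1 - cos(133°))
Δλ₂ = 2.4263 × 1.6820
Δλ₂ = 4.0810 pm

Final wavelength:
λ₂ = 54.1409 + 4.0810 = 58.2219 pm

Total shift: Δλ_total = 0.7409 + 4.0810 = 4.8219 pm

(Intermediate values are shown rounded; full precision is carried through to the final answer.)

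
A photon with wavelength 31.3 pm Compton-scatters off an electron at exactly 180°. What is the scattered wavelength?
36.1526 pm

Using the Compton formula: λ' = λ + λ_C(1 − cos θ)

For θ = 180°, cos θ = -1 (exact) = -1.0000, so:
1 − cos 180° = 1 − (-1) = 2.0000

Δλ = λ_C × 2.0000 = 2.4263 × 2.0000 = 4.8526 pm

λ' = 31.3 + 4.8526 = 36.1526 pm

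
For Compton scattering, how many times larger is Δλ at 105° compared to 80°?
105° produces the larger shift by a factor of 1.523

Calculate both shifts using Δλ = λ_C(1 - cos θ):

For θ₁ = 80°:
Δλ₁ = 2.4263 × (1 - cos(80°))
Δλ₁ = 2.4263 × 0.8264
Δλ₁ = 2.0050 pm

For θ₂ = 105°:
Δλ₂ = 2.4263 × (1 - cos(105°))
Δλ₂ = 2.4263 × 1.2588
Δλ₂ = 3.0543 pm

The 105° angle produces the larger shift.
Ratio: 3.0543/2.0050 = 1.523

(Intermediate values are shown rounded; full precision is carried through to the final answer.)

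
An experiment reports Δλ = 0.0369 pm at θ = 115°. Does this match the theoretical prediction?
No, inconsistent

Calculate the expected shift for θ = 115°:

Δλ_expected = λ_C(1 - cos(115°))
Δλ_expected = 2.4263 × (1 - cos(115°))
Δλ_expected = 2.4263 × 1.4226
Δλ_expected = 3.4517 pm

Given shift: 0.0369 pm
Expected shift: 3.4517 pm
Difference: 3.4149 pm

The values do not match. The given shift corresponds to θ ≈ 10.0°, not 115°.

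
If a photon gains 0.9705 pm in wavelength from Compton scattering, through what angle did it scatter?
53.13°

From the Compton formula Δλ = λ_C(1 - cos θ), we can solve for θ:

cos θ = 1 - Δλ/λ_C

Given:
- Δλ = 0.9705 pm
- λ_C = h/(m_e·c) ≈ 2.42631024 pm

cos θ = 1 - 0.9705/2.42631024
cos θ = 1 - 0.399990
cos θ = 0.600010

θ = arccos(0.600010)
θ = 53.13°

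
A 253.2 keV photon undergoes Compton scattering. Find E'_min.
127.1723 keV (at θ = 180°)

The scattered photon has minimum energy when its wavelength is maximum, i.e., when the Compton shift Δλ = λ_C(1 − cos θ) is maximum. This occurs at θ = 180° (backscattering), giving Δλ_max = 2λ_C = 4.8526 pm.

Initial wavelength: λ₀ = hc/E₀ = 4.8967 pm
Maximum final wavelength: λ'_max = λ₀ + 2λ_C = 4.8967 + 4.8526 = 9.7493 pm
Minimum final energy: E'_min = hc/λ'_max = 127.1723 keV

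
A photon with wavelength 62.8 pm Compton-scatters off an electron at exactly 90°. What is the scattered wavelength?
65.2263 pm

Using the Compton formula: λ' = λ + λ_C(1 − cos θ)

For θ = 90°, cos θ = 0 (exact) = 0.0000, so:
1 − cos 90° = 1 − (0) = 1.0000

Δλ = λ_C × 1.0000 = 2.4263 × 1.0000 = 2.4263 pm

λ' = 62.8 + 2.4263 = 65.2263 pm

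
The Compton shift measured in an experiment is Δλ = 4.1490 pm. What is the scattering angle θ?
135.24°

From the Compton formula Δλ = λ_C(1 - cos θ), we can solve for θ:

cos θ = 1 - Δλ/λ_C

Given:
- Δλ = 4.1490 pm
- λ_C = h/(m_e·c) ≈ 2.42631024 pm

cos θ = 1 - 4.1490/2.42631024
cos θ = 1 - 1.710004
cos θ = -0.710004

θ = arccos(-0.710004)
θ = 135.24°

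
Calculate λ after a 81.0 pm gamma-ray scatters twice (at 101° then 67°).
85.3675 pm

Apply Compton shift twice:

First scattering at θ₁ = 101°:
Δλ₁ = λ_C(1 - cos(101°))
Δλ₁ = 2.4263 × 1.1908
Δλ₁ = 2.8893 pm

After first scattering:
λ₁ = 81.0 + 2.8893 = 83.8893 pm

Second scattering at θ₂ = 67°:
Δλ₂ = λ_C(1 - cos(67°))
Δλ₂ = 2.4263 × 0.6093
Δλ₂ = 1.4783 pm

Final wavelength:
λ₂ = 83.8893 + 1.4783 = 85.3675 pm

Total shift: Δλ_total = 2.8893 + 1.4783 = 4.3675 pm

(Intermediate values are shown rounded; full precision is carried through to the final answer.)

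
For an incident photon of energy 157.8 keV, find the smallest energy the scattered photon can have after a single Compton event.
97.5511 keV (at θ = 180°)

The scattered photon has minimum energy when its wavelength is maximum, i.e., when the Compton shift Δλ = λ_C(1 − cos θ) is maximum. This occurs at θ = 180° (backscattering), giving Δλ_max = 2λ_C = 4.8526 pm.

Initial wavelength: λ₀ = hc/E₀ = 7.8570 pm
Maximum final wavelength: λ'_max = λ₀ + 2λ_C = 7.8570 + 4.8526 = 12.7097 pm
Minimum final energy: E'_min = hc/λ'_max = 97.5511 keV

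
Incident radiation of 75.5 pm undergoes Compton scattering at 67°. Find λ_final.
76.9783 pm

Using the Compton scattering formula:
λ' = λ + Δλ = λ + λ_C(1 - cos θ)

Given:
- Initial wavelength λ = 75.5 pm
- Scattering angle θ = 67°
- Compton wavelength λ_C ≈ 2.4263 pm

Calculate the shift:
Δλ = 2.4263 × (1 - cos(67°))
Δλ = 2.4263 × 0.6093
Δλ = 1.4783 pm

Final wavelength:
λ' = 75.5 + 1.4783 = 76.9783 pm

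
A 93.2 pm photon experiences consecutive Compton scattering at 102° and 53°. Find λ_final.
97.0969 pm

Apply Compton shift twice:

First scattering at θ₁ = 102°:
Δλ₁ = λ_C(1 - cos(102°))
Δλ₁ = 2.4263 × 1.2079
Δλ₁ = 2.9308 pm

After first scattering:
λ₁ = 93.2 + 2.9308 = 96.1308 pm

Second scattering at θ₂ = 53°:
Δλ₂ = λ_C(1 - cos(53°))
Δλ₂ = 2.4263 × 0.3982
Δλ₂ = 0.9661 pm

Final wavelength:
λ₂ = 96.1308 + 0.9661 = 97.0969 pm

Total shift: Δλ_total = 2.9308 + 0.9661 = 3.8969 pm

(Intermediate values are shown rounded; full precision is carried through to the final answer.)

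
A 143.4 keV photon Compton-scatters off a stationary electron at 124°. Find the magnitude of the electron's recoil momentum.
1.1526e-22 kg·m/s

The electron is initially at rest, so by conservation of momentum:
p⃗_e = p⃗₀ − p⃗'  (incident photon momentum minus scattered photon momentum)

Photon momentum magnitudes (p = h/λ = E/c):
λ₀ = hc/E₀ = 8.6460 pm → p₀ = h/λ₀ = 7.6637e-23 kg·m/s
Δλ = λ_C(1 − cos 124°) = 3.7831 pm
λ' = 12.4291 pm → p' = h/λ' = 5.3311e-23 kg·m/s

The scattered photon makes angle θ = 124° with the incident direction, so by the law of cosines:
|p⃗_e|² = p₀² + p'² − 2p₀p'cos θ
|p⃗_e|² = (7.6637e-23)² + (5.3311e-23)² − 2·7.6637e-23·5.3311e-23·cos(124°)
|p⃗_e| = 1.1526e-22 kg·m/s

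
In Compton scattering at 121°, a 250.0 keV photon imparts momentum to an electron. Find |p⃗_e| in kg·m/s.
1.8520e-22 kg·m/s

The electron is initially at rest, so by conservation of momentum:
p⃗_e = p⃗₀ − p⃗'  (incident photon momentum minus scattered photon momentum)

Photon momentum magnitudes (p = h/λ = E/c):
λ₀ = hc/E₀ = 4.9594 pm → p₀ = h/λ₀ = 1.3361e-22 kg·m/s
Δλ = λ_C(1 − cos 121°) = 3.6760 pm
λ' = 8.6353 pm → p' = h/λ' = 7.6732e-23 kg·m/s

The scattered photon makes angle θ = 121° with the incident direction, so by the law of cosines:
|p⃗_e|² = p₀² + p'² − 2p₀p'cos θ
|p⃗_e|² = (1.3361e-22)² + (7.6732e-23)² − 2·1.3361e-22·7.6732e-23·cos(121°)
|p⃗_e| = 1.8520e-22 kg·m/s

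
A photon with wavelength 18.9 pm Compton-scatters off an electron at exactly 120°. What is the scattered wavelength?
22.5395 pm

Using the Compton formula: λ' = λ + λ_C(1 − cos θ)

For θ = 120°, cos θ = -1/2 (exact) = -0.5000, so:
1 − cos 120° = 1 − (-1/2) = 1.5000

Δλ = λ_C × 1.5000 = 2.4263 × 1.5000 = 3.6395 pm

λ' = 18.9 + 3.6395 = 22.5395 pm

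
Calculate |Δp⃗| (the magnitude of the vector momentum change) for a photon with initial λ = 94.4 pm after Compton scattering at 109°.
1.1241e-23 kg·m/s

Photon momentum magnitude is p = h/λ.

Initial momentum:
p₀ = h/λ = 6.6261e-34/9.4400e-11 = 7.0191e-24 kg·m/s

After scattering:
λ' = λ + Δλ = 94.4 + 3.2162 = 97.6162 pm
p' = h/λ' = 6.6261e-34/9.7616e-11 = 6.7879e-24 kg·m/s

Momentum is a vector; the scattered photon's direction makes angle θ = 109° with the incident direction. The magnitude of the vector change Δp⃗ = p⃗₀ − p⃗' is found from the law of cosines:
|Δp⃗|² = p₀² + p'² − 2p₀p'cos θ
|Δp⃗|² = (7.0191e-24)² + (6.7879e-24)² − 2·7.0191e-24·6.7879e-24·cos(109°)
|Δp⃗| = 1.1241e-23 kg·m/s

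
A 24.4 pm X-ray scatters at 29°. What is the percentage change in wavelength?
1.2468%

Calculate the Compton shift:
Δλ = λ_C(1 - cos(29°))
Δλ = 2.4263 × (1 - cos(29°))
Δλ = 2.4263 × 0.1254
Δλ = 0.3042 pm

Percentage change:
(Δλ/λ₀) × 100 = (0.3042/24.4) × 100
= 1.2468%

(Intermediate values are shown rounded; full precision is carried through to the final answer.)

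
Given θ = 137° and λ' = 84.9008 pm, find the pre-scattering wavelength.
80.7000 pm

From λ' = λ + Δλ, we have λ = λ' - Δλ

First calculate the Compton shift:
Δλ = λ_C(1 - cos θ)
Δλ = 2.4263 × (1 - cos(137°))
Δλ = 2.4263 × 1.7314
Δλ = 4.2008 pm

Initial wavelength:
λ = λ' - Δλ
λ = 84.9008 - 4.2008
λ = 80.7000 pm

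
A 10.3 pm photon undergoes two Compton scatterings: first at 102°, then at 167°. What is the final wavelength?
18.0212 pm

Apply Compton shift twice:

First scattering at θ₁ = 102°:
Δλ₁ = λ_C(1 - cos(102°))
Δλ₁ = 2.4263 × 1.2079
Δλ₁ = 2.9308 pm

After first scattering:
λ₁ = 10.3 + 2.9308 = 13.2308 pm

Second scattering at θ₂ = 167°:
Δλ₂ = λ_C(1 - cos(167°))
Δλ₂ = 2.4263 × 1.9744
Δλ₂ = 4.7904 pm

Final wavelength:
λ₂ = 13.2308 + 4.7904 = 18.0212 pm

Total shift: Δλ_total = 2.9308 + 4.7904 = 7.7212 pm

(Intermediate values are shown rounded; full precision is carried through to the final answer.)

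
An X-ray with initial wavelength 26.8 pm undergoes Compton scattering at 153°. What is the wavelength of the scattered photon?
31.3882 pm

Using the Compton scattering formula:
λ' = λ + Δλ = λ + λ_C(1 - cos θ)

Given:
- Initial wavelength λ = 26.8 pm
- Scattering angle θ = 153°
- Compton wavelength λ_C ≈ 2.4263 pm

Calculate the shift:
Δλ = 2.4263 × (1 - cos(153°))
Δλ = 2.4263 × 1.8910
Δλ = 4.5882 pm

Final wavelength:
λ' = 26.8 + 4.5882 = 31.3882 pm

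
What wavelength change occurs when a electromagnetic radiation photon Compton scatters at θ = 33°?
0.3914 pm

Using the Compton scattering formula:
Δλ = λ_C(1 - cos θ)

where λ_C = h/(m_e·c) ≈ 2.4263 pm is the Compton wavelength of an electron.

For θ = 33°:
cos(33°) = 0.8387
1 - cos(33°) = 0.1613

Δλ = 2.4263 × 0.1613
Δλ = 0.3914 pm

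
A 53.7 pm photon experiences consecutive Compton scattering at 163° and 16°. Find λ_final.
58.5406 pm

Apply Compton shift twice:

First scattering at θ₁ = 163°:
Δλ₁ = λ_C(1 - cos(163°))
Δλ₁ = 2.4263 × 1.9563
Δλ₁ = 4.7466 pm

After first scattering:
λ₁ = 53.7 + 4.7466 = 58.4466 pm

Second scattering at θ₂ = 16°:
Δλ₂ = λ_C(1 - cos(16°))
Δλ₂ = 2.4263 × 0.0387
Δλ₂ = 0.0940 pm

Final wavelength:
λ₂ = 58.4466 + 0.0940 = 58.5406 pm

Total shift: Δλ_total = 4.7466 + 0.0940 = 4.8406 pm

(Intermediate values are shown rounded; full precision is carried through to the final answer.)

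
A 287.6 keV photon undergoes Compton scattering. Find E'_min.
135.3005 keV (at θ = 180°)

The scattered photon has minimum energy when its wavelength is maximum, i.e., when the Compton shift Δλ = λ_C(1 − cos θ) is maximum. This occurs at θ = 180° (backscattering), giving Δλ_max = 2λ_C = 4.8526 pm.

Initial wavelength: λ₀ = hc/E₀ = 4.3110 pm
Maximum final wavelength: λ'_max = λ₀ + 2λ_C = 4.3110 + 4.8526 = 9.1636 pm
Minimum final energy: E'_min = hc/λ'_max = 135.3005 keV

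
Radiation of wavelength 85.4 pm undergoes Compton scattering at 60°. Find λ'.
86.6132 pm

Using the Compton formula: λ' = λ + λ_C(1 − cos θ)

For θ = 60°, cos θ = 1/2 (exact) = 0.5000, so:
1 − cos 60° = 1 − (1/2) = 0.5000

Δλ = λ_C × 0.5000 = 2.4263 × 0.5000 = 1.2132 pm

λ' = 85.4 + 1.2132 = 86.6132 pm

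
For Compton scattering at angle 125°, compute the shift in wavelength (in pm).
3.8180 pm

Using the Compton scattering formula:
Δλ = λ_C(1 - cos θ)

where λ_C = h/(m_e·c) ≈ 2.4263 pm is the Compton wavelength of an electron.

For θ = 125°:
cos(125°) = -0.5736
1 - cos(125°) = 1.5736

Δλ = 2.4263 × 1.5736
Δλ = 3.8180 pm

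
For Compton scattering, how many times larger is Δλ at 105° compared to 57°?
105° produces the larger shift by a factor of 2.764

Calculate both shifts using Δλ = λ_C(1 - cos θ):

For θ₁ = 57°:
Δλ₁ = 2.4263 × (1 - cos(57°))
Δλ₁ = 2.4263 × 0.4554
Δλ₁ = 1.1048 pm

For θ₂ = 105°:
Δλ₂ = 2.4263 × (1 - cos(105°))
Δλ₂ = 2.4263 × 1.2588
Δλ₂ = 3.0543 pm

The 105° angle produces the larger shift.
Ratio: 3.0543/1.1048 = 2.764

(Intermediate values are shown rounded; full precision is carried through to the final answer.)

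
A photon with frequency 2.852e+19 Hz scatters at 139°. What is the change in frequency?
8.221e+18 Hz (decrease)

Convert frequency to wavelength (c = 299792458 m/s):
λ₀ = c/f₀ = 299792458/2.852e+19 = 1.0511657e-11 m = 10.5117 pm

Calculate Compton shift:
Δλ = λ_C(1 - cos(139°)) = 4.2575 pm

Final wavelength:
λ' = λ₀ + Δλ = 10.5117 + 4.2575 = 14.7691 pm

Final frequency:
f' = c/λ' = 299792458/1.4769127e-11 = 2.0298591e+19 Hz

Frequency shift (decrease):
Δf = f₀ - f' = 2.852e+19 - 2.0298591e+19 = 8.221e+18 Hz

(Intermediate values are shown rounded; full precision is carried through to the final answer.)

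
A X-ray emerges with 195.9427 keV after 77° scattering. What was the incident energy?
278.8001 keV

Convert final energy to wavelength (hc ≈ 1239.842 keV·pm):
λ' = hc/E' = 1239.842 / 195.9427 = 6.3276 pm

Calculate the Compton shift:
Δλ = λ_C(1 - cos(77°))
Δλ = 2.4263 × (1 - cos(77°))
Δλ = 1.8805 pm

Initial wavelength:
λ = λ' - Δλ = 6.3276 - 1.8805 = 4.4471 pm

Initial energy:
E = hc/λ = 1239.842 / 4.4471 = 278.8001 keV

(Intermediate values are shown rounded; full precision is carried through to the final answer.)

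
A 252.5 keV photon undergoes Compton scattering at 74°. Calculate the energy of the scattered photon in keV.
185.9449 keV

First convert energy to wavelength:
λ = hc/E, with hc ≈ 1239.842 keV·pm (i.e. 1239.842 eV·nm)

For E = 252.5 keV = 252500 eV:
λ = 1239.842 keV·pm / 252.5 keV
λ = 4.9103 pm

Calculate the Compton shift:
Δλ = λ_C(1 - cos(74°)) = 2.4263 × 0.7244
Δλ = 1.7575 pm

Final wavelength:
λ' = 4.9103 + 1.7575 = 6.6678 pm

Final energy:
E' = hc/λ' = 1239.842 / 6.6678 = 185.9449 keV

(Intermediate values are shown rounded; full precision is carried through to the final answer.)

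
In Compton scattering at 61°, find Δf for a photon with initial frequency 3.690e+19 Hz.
4.920e+18 Hz (decrease)

Convert frequency to wavelength (c = 299792458 m/s):
λ₀ = c/f₀ = 299792458/3.690e+19 = 8.1244569e-12 m = 8.1245 pm

Calculate Compton shift:
Δλ = λ_C(1 - cos(61°)) = 1.2500 pm

Final wavelength:
λ' = λ₀ + Δλ = 8.1245 + 1.2500 = 9.3745 pm

Final frequency:
f' = c/λ' = 299792458/9.3744685e-12 = 3.1979675e+19 Hz

Frequency shift (decrease):
Δf = f₀ - f' = 3.690e+19 - 3.1979675e+19 = 4.920e+18 Hz

(Intermediate values are shown rounded; full precision is carried through to the final answer.)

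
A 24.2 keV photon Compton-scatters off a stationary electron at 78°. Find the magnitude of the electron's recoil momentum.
1.5988e-23 kg·m/s

The electron is initially at rest, so by conservation of momentum:
p⃗_e = p⃗₀ − p⃗'  (incident photon momentum minus scattered photon momentum)

Photon momentum magnitudes (p = h/λ = E/c):
λ₀ = hc/E₀ = 51.2331 pm → p₀ = h/λ₀ = 1.2933e-23 kg·m/s
Δλ = λ_C(1 − cos 78°) = 1.9219 pm
λ' = 53.1550 pm → p' = h/λ' = 1.2466e-23 kg·m/s

The scattered photon makes angle θ = 78° with the incident direction, so by the law of cosines:
|p⃗_e|² = p₀² + p'² − 2p₀p'cos θ
|p⃗_e|² = (1.2933e-23)² + (1.2466e-23)² − 2·1.2933e-23·1.2466e-23·cos(78°)
|p⃗_e| = 1.5988e-23 kg·m/s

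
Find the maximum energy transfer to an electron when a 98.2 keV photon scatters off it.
27.2639 keV

Maximum energy transfer occurs at θ = 180° (backscattering).

Initial photon: E₀ = 98.2 keV → λ₀ = 12.6257 pm

Maximum Compton shift (at 180°):
Δλ_max = 2λ_C = 2 × 2.4263 = 4.8526 pm

Final wavelength:
λ' = 12.6257 + 4.8526 = 17.4783 pm

Minimum photon energy (maximum energy to electron):
E'_min = hc/λ' = 70.9361 keV

Maximum electron kinetic energy:
K_max = E₀ - E'_min = 98.2000 - 70.9361 = 27.2639 keV

(Intermediate values are shown rounded; full precision is carried through to the final answer.)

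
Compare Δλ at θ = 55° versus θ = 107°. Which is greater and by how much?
107° produces the larger shift by a factor of 3.031

Calculate both shifts using Δλ = λ_C(1 - cos θ):

For θ₁ = 55°:
Δλ₁ = 2.4263 × (1 - cos(55°))
Δλ₁ = 2.4263 × 0.4264
Δλ₁ = 1.0346 pm

For θ₂ = 107°:
Δλ₂ = 2.4263 × (1 - cos(107°))
Δλ₂ = 2.4263 × 1.2924
Δλ₂ = 3.1357 pm

The 107° angle produces the larger shift.
Ratio: 3.1357/1.0346 = 3.031

(Intermediate values are shown rounded; full precision is carried through to the final answer.)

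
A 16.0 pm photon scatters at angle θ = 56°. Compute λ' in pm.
17.0695 pm

Using the Compton scattering formula:
λ' = λ + Δλ = λ + λ_C(1 - cos θ)

Given:
- Initial wavelength λ = 16.0 pm
- Scattering angle θ = 56°
- Compton wavelength λ_C ≈ 2.4263 pm

Calculate the shift:
Δλ = 2.4263 × (1 - cos(56°))
Δλ = 2.4263 × 0.4408
Δλ = 1.0695 pm

Final wavelength:
λ' = 16.0 + 1.0695 = 17.0695 pm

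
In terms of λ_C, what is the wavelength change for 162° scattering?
1.9511 λ_C

The Compton shift formula is:
Δλ = λ_C(1 - cos θ)

Dividing both sides by λ_C:
Δλ/λ_C = 1 - cos θ

For θ = 162°:
Δλ/λ_C = 1 - cos(162°)
Δλ/λ_C = 1 - -0.9511
Δλ/λ_C = 1.9511

This means the shift is 1.9511 × λ_C = 4.7339 pm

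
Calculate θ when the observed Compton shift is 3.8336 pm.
125.45°

From the Compton formula Δλ = λ_C(1 - cos θ), we can solve for θ:

cos θ = 1 - Δλ/λ_C

Given:
- Δλ = 3.8336 pm
- λ_C = h/(m_e·c) ≈ 2.42631024 pm

cos θ = 1 - 3.8336/2.42631024
cos θ = 1 - 1.580012
cos θ = -0.580012

θ = arccos(-0.580012)
θ = 125.45°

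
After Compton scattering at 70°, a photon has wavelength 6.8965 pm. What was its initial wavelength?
5.3000 pm

From λ' = λ + Δλ, we have λ = λ' - Δλ

First calculate the Compton shift:
Δλ = λ_C(1 - cos θ)
Δλ = 2.4263 × (1 - cos(70°))
Δλ = 2.4263 × 0.6580
Δλ = 1.5965 pm

Initial wavelength:
λ = λ' - Δλ
λ = 6.8965 - 1.5965
λ = 5.3000 pm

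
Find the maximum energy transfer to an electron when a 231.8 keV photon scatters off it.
110.2633 keV

Maximum energy transfer occurs at θ = 180° (backscattering).

Initial photon: E₀ = 231.8 keV → λ₀ = 5.3488 pm

Maximum Compton shift (at 180°):
Δλ_max = 2λ_C = 2 × 2.4263 = 4.8526 pm

Final wavelength:
λ' = 5.3488 + 4.8526 = 10.2014 pm

Minimum photon energy (maximum energy to electron):
E'_min = hc/λ' = 121.5367 keV

Maximum electron kinetic energy:
K_max = E₀ - E'_min = 231.8000 - 121.5367 = 110.2633 keV

(Intermediate values are shown rounded; full precision is carried through to the final answer.)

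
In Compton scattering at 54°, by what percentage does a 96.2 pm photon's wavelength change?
1.0397%

Calculate the Compton shift:
Δλ = λ_C(1 - cos(54°))
Δλ = 2.4263 × (1 - cos(54°))
Δλ = 2.4263 × 0.4122
Δλ = 1.0002 pm

Percentage change:
(Δλ/λ₀) × 100 = (1.0002/96.2) × 100
= 1.0397%

(Intermediate values are shown rounded; full precision is carried through to the final answer.)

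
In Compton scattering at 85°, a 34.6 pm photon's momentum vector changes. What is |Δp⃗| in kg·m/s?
2.5112e-23 kg·m/s

Photon momentum magnitude is p = h/λ.

Initial momentum:
p₀ = h/λ = 6.6261e-34/3.4600e-11 = 1.9150e-23 kg·m/s

After scattering:
λ' = λ + Δλ = 34.6 + 2.2148 = 36.8148 pm
p' = h/λ' = 6.6261e-34/3.6815e-11 = 1.7998e-23 kg·m/s

Momentum is a vector; the scattered photon's direction makes angle θ = 85° with the incident direction. The magnitude of the vector change Δp⃗ = p⃗₀ − p⃗' is found from the law of cosines:
|Δp⃗|² = p₀² + p'² − 2p₀p'cos θ
|Δp⃗|² = (1.9150e-23)² + (1.7998e-23)² − 2·1.9150e-23·1.7998e-23·cos(85°)
|Δp⃗| = 2.5112e-23 kg·m/s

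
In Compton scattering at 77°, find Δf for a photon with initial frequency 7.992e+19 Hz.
2.669e+19 Hz (decrease)

Convert frequency to wavelength (c = 299792458 m/s):
λ₀ = c/f₀ = 299792458/7.992e+19 = 3.7511569e-12 m = 3.7512 pm

Calculate Compton shift:
Δλ = λ_C(1 - cos(77°)) = 1.8805 pm

Final wavelength:
λ' = λ₀ + Δλ = 3.7512 + 1.8805 = 5.6317 pm

Final frequency:
f' = c/λ' = 299792458/5.6316661e-12 = 5.3233351e+19 Hz

Frequency shift (decrease):
Δf = f₀ - f' = 7.992e+19 - 5.3233351e+19 = 2.669e+19 Hz

(Intermediate values are shown rounded; full precision is carried through to the final answer.)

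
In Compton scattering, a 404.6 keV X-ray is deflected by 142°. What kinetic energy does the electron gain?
237.1134 keV

By energy conservation: K_e = E_initial - E_final

First find the scattered photon energy:
Initial wavelength: λ = hc/E = 3.0644 pm
Compton shift: Δλ = λ_C(1 - cos(142°)) = 4.3383 pm
Final wavelength: λ' = 3.0644 + 4.3383 = 7.4026 pm
Final photon energy: E' = hc/λ' = 167.4866 keV

Electron kinetic energy:
K_e = E - E' = 404.6000 - 167.4866 = 237.1134 keV

(Intermediate values are shown rounded; full precision is carried through to the final answer.)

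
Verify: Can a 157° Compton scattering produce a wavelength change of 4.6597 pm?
Yes, consistent

Calculate the expected shift for θ = 157°:

Δλ_expected = λ_C(1 - cos(157°))
Δλ_expected = 2.4263 × (1 - cos(157°))
Δλ_expected = 2.4263 × 1.9205
Δλ_expected = 4.6597 pm

Given shift: 4.6597 pm
Expected shift: 4.6597 pm
Difference: 0.0000 pm

The values match. This is consistent with Compton scattering at the stated angle.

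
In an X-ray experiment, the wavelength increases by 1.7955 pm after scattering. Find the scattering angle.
74.93°

From the Compton formula Δλ = λ_C(1 - cos θ), we can solve for θ:

cos θ = 1 - Δλ/λ_C

Given:
- Δλ = 1.7955 pm
- λ_C = h/(m_e·c) ≈ 2.42631024 pm

cos θ = 1 - 1.7955/2.42631024
cos θ = 1 - 0.740013
cos θ = 0.259987

θ = arccos(0.259987)
θ = 74.93°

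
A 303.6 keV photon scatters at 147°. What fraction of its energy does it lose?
0.5221 (or 52.21%)

Calculate initial and final photon energies:

Initial: E₀ = 303.6 keV → λ₀ = 4.0838 pm
Compton shift: Δλ = 4.4612 pm
Final wavelength: λ' = 8.5450 pm
Final energy: E' = 145.0958 keV

Fractional energy loss:
(E₀ - E')/E₀ = (303.6000 - 145.0958)/303.6000
= 158.5042/303.6000
= 0.5221
= 52.21%

(Intermediate values are shown rounded; full precision is carried through to the final answer.)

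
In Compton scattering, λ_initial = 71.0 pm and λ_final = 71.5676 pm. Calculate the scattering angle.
40.00°

First find the wavelength shift:
Δλ = λ' - λ = 71.5676 - 71.0 = 0.5676 pm

Using Δλ = λ_C(1 - cos θ), with λ_C = h/(m_e·c) ≈ 2.42631024 pm:
cos θ = 1 - Δλ/λ_C
cos θ = 1 - 0.5676/2.42631024
cos θ = 0.766065

θ = arccos(0.766065)
θ = 40.00°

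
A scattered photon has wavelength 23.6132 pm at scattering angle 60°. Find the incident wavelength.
22.4000 pm

From λ' = λ + Δλ, we have λ = λ' - Δλ

First calculate the Compton shift:
Δλ = λ_C(1 - cos θ)
Δλ = 2.4263 × (1 - cos(60°))
Δλ = 2.4263 × 0.5000
Δλ = 1.2132 pm

Initial wavelength:
λ = λ' - Δλ
λ = 23.6132 - 1.2132
λ = 22.4000 pm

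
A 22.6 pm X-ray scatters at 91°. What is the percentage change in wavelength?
10.9233%

Calculate the Compton shift:
Δλ = λ_C(1 - cos(91°))
Δλ = 2.4263 × (1 - cos(91°))
Δλ = 2.4263 × 1.0175
Δλ = 2.4687 pm

Percentage change:
(Δλ/λ₀) × 100 = (2.4687/22.6) × 100
= 10.9233%

(Intermediate values are shown rounded; full precision is carried through to the final answer.)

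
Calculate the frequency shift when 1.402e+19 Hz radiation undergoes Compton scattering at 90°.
1.429e+18 Hz (decrease)

Convert frequency to wavelength (c = 299792458 m/s):
λ₀ = c/f₀ = 299792458/1.402e+19 = 2.1383200e-11 m = 21.3832 pm

Calculate Compton shift:
Δλ = λ_C(1 - cos(90°)) = 2.4263 pm

Final wavelength:
λ' = λ₀ + Δλ = 21.3832 + 2.4263 = 23.8095 pm

Final frequency:
f' = c/λ' = 299792458/2.3809510e-11 = 1.2591291e+19 Hz

Frequency shift (decrease):
Δf = f₀ - f' = 1.402e+19 - 1.2591291e+19 = 1.429e+18 Hz

(Intermediate values are shown rounded; full precision is carried through to the final answer.)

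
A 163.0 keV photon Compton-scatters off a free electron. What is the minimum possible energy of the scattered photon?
99.5137 keV (at θ = 180°)

The scattered photon has minimum energy when its wavelength is maximum, i.e., when the Compton shift Δλ = λ_C(1 − cos θ) is maximum. This occurs at θ = 180° (backscattering), giving Δλ_max = 2λ_C = 4.8526 pm.

Initial wavelength: λ₀ = hc/E₀ = 7.6064 pm
Maximum final wavelength: λ'_max = λ₀ + 2λ_C = 7.6064 + 4.8526 = 12.4590 pm
Minimum final energy: E'_min = hc/λ'_max = 99.5137 keV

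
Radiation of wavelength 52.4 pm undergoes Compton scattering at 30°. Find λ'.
52.7251 pm

Using the Compton formula: λ' = λ + λ_C(1 − cos θ)

For θ = 30°, cos θ = √3/2 (exact) ≈ 0.8660, so:
1 − cos 30° = 1 − (√3/2) ≈ 0.1340

Δλ = λ_C × 0.1340 = 2.4263 × 0.1340 = 0.3251 pm

λ' = 52.4 + 0.3251 = 52.7251 pm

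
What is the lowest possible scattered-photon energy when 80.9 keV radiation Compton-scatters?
61.4445 keV (at θ = 180°)

The scattered photon has minimum energy when its wavelength is maximum, i.e., when the Compton shift Δλ = λ_C(1 − cos θ) is maximum. This occurs at θ = 180° (backscattering), giving Δλ_max = 2λ_C = 4.8526 pm.

Initial wavelength: λ₀ = hc/E₀ = 15.3256 pm
Maximum final wavelength: λ'_max = λ₀ + 2λ_C = 15.3256 + 4.8526 = 20.1782 pm
Minimum final energy: E'_min = hc/λ'_max = 61.4445 keV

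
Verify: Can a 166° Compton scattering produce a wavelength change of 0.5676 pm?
No, inconsistent

Calculate the expected shift for θ = 166°:

Δλ_expected = λ_C(1 - cos(166°))
Δλ_expected = 2.4263 × (1 - cos(166°))
Δλ_expected = 2.4263 × 1.9703
Δλ_expected = 4.7805 pm

Given shift: 0.5676 pm
Expected shift: 4.7805 pm
Difference: 4.2129 pm

The values do not match. The given shift corresponds to θ ≈ 40.0°, not 166°.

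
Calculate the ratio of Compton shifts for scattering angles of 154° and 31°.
154° produces the larger shift by a factor of 13.294

Calculate both shifts using Δλ = λ_C(1 - cos θ):

For θ₁ = 31°:
Δλ₁ = 2.4263 × (1 - cos(31°))
Δλ₁ = 2.4263 × 0.1428
Δλ₁ = 0.3466 pm

For θ₂ = 154°:
Δλ₂ = 2.4263 × (1 - cos(154°))
Δλ₂ = 2.4263 × 1.8988
Δλ₂ = 4.6071 pm

The 154° angle produces the larger shift.
Ratio: 4.6071/0.3466 = 13.294

(Intermediate values are shown rounded; full precision is carried through to the final answer.)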